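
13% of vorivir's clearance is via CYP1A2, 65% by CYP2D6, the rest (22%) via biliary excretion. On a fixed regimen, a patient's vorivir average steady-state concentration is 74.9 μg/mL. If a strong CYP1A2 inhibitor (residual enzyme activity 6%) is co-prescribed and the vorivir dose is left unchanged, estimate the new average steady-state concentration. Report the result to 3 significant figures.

85.3 μg/mL

The CYP1A2 pathway (13% of clearance) falls to 0.06× activity: 0.13 × 0.06 = 0.0078.
CYP2D6 (65%) and the residual 22% are unaffected.
New clearance relative to baseline: 0.0078 + 0.65 + 0.22 = 0.8778.
With dosing unchanged, average steady-state concentration scales as 1/CL: 74.9 / 0.8778 = 85.3 μg/mL.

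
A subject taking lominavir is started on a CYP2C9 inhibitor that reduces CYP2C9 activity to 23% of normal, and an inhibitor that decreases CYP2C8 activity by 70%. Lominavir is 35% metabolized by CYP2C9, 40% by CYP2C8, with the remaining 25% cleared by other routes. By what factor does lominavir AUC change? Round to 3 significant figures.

The CYP2C9 pathway (35% of clearance) is reduced to 0.23× activity: 0.35 × 0.23 = 0.0805.
The CYP2C8 pathway (40% of clearance) falls to 0.3× activity: 0.4 × 0.3 = 0.12.
The remaining 25% of clearance is unaffected.
New clearance relative to baseline: 0.0805 + 0.12 + 0.25 = 0.4505.
AUC ∝ 1/CL: fold-change = 1 / 0.4505 = 2.22.

2.22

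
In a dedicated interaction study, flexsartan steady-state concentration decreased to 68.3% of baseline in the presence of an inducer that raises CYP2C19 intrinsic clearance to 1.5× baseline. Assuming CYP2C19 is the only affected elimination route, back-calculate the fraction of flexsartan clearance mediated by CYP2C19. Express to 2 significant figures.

0.93

CL'/CL = 1 / 0.683 = 1.464
1.5·fm + (1 − fm) = 1.464
fm = (1.464 − 1) / (1.5 − 1) = 0.93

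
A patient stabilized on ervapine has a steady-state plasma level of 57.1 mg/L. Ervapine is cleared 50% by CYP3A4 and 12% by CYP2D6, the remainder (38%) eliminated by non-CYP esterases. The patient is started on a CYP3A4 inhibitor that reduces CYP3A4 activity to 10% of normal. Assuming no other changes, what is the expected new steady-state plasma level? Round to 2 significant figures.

1.0 × 10² mg/L

CYP3A4: 0.5 × 0.1 = 0.05
CYP2D6: 0.12 (unchanged)
Other: 0.38 (unchanged)
Relative clearance = 0.05 + 0.12 + 0.38 = 0.55.
Steady-state plasma level ∝ 1/CL, so new value = 57.1 / 0.55 = 1.0 × 10² mg/L.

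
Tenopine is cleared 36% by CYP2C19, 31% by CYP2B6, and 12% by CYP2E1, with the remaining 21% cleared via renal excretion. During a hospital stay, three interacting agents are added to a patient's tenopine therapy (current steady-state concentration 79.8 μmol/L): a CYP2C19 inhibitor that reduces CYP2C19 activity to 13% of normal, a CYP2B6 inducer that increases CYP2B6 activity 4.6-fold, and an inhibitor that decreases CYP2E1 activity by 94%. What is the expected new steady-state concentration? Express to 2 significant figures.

CYP2C19: 0.36 × 0.13 = 0.0468
CYP2B6: 0.31 × 4.6 = 1.426
CYP2E1: 0.12 × 0.06 = 0.0072
Other: 0.21 (unchanged)
CL_new/CL_old = 0.0468 + 1.426 + 0.0072 + 0.21 = 1.69.
Dividing the baseline by the relative clearance: 79.8 / 1.69 = 47 μmol/L.

47 μmol/L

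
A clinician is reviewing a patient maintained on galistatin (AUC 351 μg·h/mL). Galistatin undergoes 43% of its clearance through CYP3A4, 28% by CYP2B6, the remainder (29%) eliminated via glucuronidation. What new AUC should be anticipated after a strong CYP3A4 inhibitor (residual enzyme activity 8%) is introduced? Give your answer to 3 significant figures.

The CYP3A4 pathway (43% of clearance) is reduced to 0.08× activity: 0.43 × 0.08 = 0.0344.
CYP2B6 (28%) and the residual 29% are unaffected.
CL_new/CL_old = 0.0344 + 0.28 + 0.29 = 0.6044.
With dosing unchanged, AUC scales as 1/CL: 351 / 0.6044 = 581 μg·h/mL.

581 μg·h/mL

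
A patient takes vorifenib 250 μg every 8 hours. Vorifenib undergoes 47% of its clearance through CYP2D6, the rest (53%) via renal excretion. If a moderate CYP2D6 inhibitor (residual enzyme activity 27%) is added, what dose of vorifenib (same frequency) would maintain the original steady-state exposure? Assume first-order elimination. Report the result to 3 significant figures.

The CYP2D6 pathway (47% of clearance) falls to 0.27× activity: 0.47 × 0.27 = 0.1269.
Non-CYP routes (53%) are unchanged.
CL_new/CL_old = 0.1269 + 0.53 = 0.6569.
Css,avg = (dose rate)/CL, so holding Css fixed requires dose ∝ CL: 250 × 0.6569 = 164 μg.

164 μg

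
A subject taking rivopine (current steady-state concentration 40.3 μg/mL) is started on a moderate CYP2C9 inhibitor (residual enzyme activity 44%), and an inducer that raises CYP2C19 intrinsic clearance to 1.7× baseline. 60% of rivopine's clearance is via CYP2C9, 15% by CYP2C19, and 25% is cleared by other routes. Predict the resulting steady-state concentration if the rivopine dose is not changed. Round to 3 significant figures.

The CYP2C9 pathway (60% of clearance) drops to 0.44× activity: 0.6 × 0.44 = 0.264.
The CYP2C19 pathway (15% of clearance) rises to 1.7× activity: 0.15 × 1.7 = 0.255.
The remaining 25% of clearance is unaffected.
Relative clearance = 0.264 + 0.255 + 0.25 = 0.769.
New steady-state concentration = 40.3 / 0.769 = 52.4 μg/mL (concentration scales inversely with clearance).

52.4 μg/mL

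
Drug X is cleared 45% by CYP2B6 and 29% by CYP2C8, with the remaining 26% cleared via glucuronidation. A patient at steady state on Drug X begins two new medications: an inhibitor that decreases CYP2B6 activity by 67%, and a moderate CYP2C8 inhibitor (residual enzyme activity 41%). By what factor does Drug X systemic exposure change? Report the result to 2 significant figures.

1.9

The CYP2B6 pathway (45% of clearance) falls to 0.33× activity: 0.45 × 0.33 = 0.1485.
The CYP2C8 pathway (29% of clearance) falls to 0.41× activity: 0.29 × 0.41 = 0.1189.
The remaining 26% of clearance is unaffected.
New clearance relative to baseline: 0.1485 + 0.1189 + 0.26 = 0.5274.
Because systemic exposure varies inversely with clearance, the combined effect is 1 / 0.5274 = 1.9.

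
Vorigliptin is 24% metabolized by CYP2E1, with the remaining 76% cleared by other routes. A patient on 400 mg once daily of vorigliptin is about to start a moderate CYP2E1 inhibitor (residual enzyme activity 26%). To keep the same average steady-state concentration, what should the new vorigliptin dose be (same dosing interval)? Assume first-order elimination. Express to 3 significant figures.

CYP2E1: 0.24 × 0.26 = 0.0624
Other: 0.76 (unchanged)
Relative clearance = 0.0624 + 0.76 = 0.8224.
Exposure is unchanged when dose changes in proportion to clearance. New dose = 400 mg × 0.8224 = 329 mg.

329 mg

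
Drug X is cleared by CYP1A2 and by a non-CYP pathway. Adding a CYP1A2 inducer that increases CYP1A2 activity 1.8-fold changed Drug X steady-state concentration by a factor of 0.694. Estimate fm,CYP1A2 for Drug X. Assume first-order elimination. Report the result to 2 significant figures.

Write x for the fraction cleared via CYP1A2. The observed steady-state concentration change means clearance rose to 1/0.694 = 1.441 of baseline.
Only the CYP1A2 route changed, so 1.441 = x·1.8 + (1 − x), giving x = 0.55.

0.55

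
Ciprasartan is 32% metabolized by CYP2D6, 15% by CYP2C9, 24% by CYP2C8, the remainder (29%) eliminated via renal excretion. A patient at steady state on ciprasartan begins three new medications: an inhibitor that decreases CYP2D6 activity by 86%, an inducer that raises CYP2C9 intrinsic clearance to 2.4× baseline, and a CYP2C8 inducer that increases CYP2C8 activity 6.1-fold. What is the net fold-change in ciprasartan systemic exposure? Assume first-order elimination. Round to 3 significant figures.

0.463

The CYP2D6 pathway (32% of clearance) drops to 0.14× activity: 0.32 × 0.14 = 0.0448.
The CYP2C9 pathway (15% of clearance) is boosted to 2.4× activity: 0.15 × 2.4 = 0.36.
The CYP2C8 pathway (24% of clearance) is boosted to 6.1× activity: 0.24 × 6.1 = 1.464.
The remaining 29% of clearance is unaffected.
Relative clearance = 0.0448 + 0.36 + 1.464 + 0.29 = 2.1588.
Systemic exposure ∝ 1/CL: fold-change = 1 / 2.1588 = 0.463.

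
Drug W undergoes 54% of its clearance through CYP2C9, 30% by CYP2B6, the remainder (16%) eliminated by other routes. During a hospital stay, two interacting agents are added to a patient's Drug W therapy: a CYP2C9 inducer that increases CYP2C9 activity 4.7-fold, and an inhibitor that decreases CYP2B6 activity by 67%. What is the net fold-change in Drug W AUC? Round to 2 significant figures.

The CYP2C9 pathway (54% of clearance) increases to 4.7× activity: 0.54 × 4.7 = 2.538.
The CYP2B6 pathway (30% of clearance) falls to 0.33× activity: 0.3 × 0.33 = 0.099.
The remaining 16% of clearance is unaffected.
Relative clearance = 2.538 + 0.099 + 0.16 = 2.797.
Because AUC varies inversely with clearance, the combined effect is 1 / 2.797 = 0.36.

0.36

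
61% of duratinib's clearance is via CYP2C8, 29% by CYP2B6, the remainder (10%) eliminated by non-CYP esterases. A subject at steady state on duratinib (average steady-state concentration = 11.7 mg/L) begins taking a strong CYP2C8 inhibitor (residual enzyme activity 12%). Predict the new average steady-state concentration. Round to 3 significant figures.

25.3 mg/L

The CYP2C8 pathway (61% of clearance) drops to 0.12× activity: 0.61 × 0.12 = 0.0732.
CYP2B6 (29%) and the residual 10% are unaffected.
CL_new/CL_old = 0.0732 + 0.29 + 0.1 = 0.4632.
With dosing unchanged, average steady-state concentration scales as 1/CL: 11.7 / 0.4632 = 25.3 mg/L.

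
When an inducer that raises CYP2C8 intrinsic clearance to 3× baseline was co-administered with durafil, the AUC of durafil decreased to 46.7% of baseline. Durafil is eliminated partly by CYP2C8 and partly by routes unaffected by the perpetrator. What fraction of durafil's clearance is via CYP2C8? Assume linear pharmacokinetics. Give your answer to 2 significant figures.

0.57

CL'/CL = 1 / 0.467 = 2.141
3·fm + (1 − fm) = 2.141
fm = (2.141 − 1) / (3 − 1) = 0.57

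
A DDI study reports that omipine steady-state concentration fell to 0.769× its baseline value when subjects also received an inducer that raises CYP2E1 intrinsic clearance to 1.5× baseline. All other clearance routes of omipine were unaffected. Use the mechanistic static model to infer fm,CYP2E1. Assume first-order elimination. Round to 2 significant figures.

CL'/CL = 1 / 0.769 = 1.3
1.5·fm + (1 − fm) = 1.3
fm = (1.3 − 1) / (1.5 − 1) = 0.60

0.60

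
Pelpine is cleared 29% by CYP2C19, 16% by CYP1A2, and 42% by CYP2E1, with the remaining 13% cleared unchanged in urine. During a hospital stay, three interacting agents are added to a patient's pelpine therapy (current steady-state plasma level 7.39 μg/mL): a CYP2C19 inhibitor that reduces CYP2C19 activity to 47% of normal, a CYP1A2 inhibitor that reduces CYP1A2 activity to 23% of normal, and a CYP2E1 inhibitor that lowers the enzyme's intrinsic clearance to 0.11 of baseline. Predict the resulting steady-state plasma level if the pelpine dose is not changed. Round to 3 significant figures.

The CYP2C19 pathway (29% of clearance) drops to 0.47× activity: 0.29 × 0.47 = 0.1363.
The CYP1A2 pathway (16% of clearance) falls to 0.23× activity: 0.16 × 0.23 = 0.0368.
The CYP2E1 pathway (42% of clearance) drops to 0.11× activity: 0.42 × 0.11 = 0.0462.
Non-CYP routes (13%) are unchanged.
Relative clearance = 0.1363 + 0.0368 + 0.0462 + 0.13 = 0.3493.
Steady-state plasma level ∝ 1/CL: new value = 7.39 / 0.3493 = 21.2 μg/mL.

21.2 μg/mL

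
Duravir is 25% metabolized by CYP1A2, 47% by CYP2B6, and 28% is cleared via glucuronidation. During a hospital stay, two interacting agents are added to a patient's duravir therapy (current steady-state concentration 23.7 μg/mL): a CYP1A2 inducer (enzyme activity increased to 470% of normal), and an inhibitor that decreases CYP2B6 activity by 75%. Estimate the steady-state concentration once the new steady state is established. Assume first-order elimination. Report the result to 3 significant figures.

15.1 μg/mL

The CYP1A2 pathway (25% of clearance) is boosted to 4.7× activity: 0.25 × 4.7 = 1.175.
The CYP2B6 pathway (47% of clearance) falls to 0.25× activity: 0.47 × 0.25 = 0.1175.
Non-CYP routes (28%) are unchanged.
New clearance relative to baseline: 1.175 + 0.1175 + 0.28 = 1.5725.
New steady-state concentration = 23.7 / 1.5725 = 15.1 μg/mL (concentration scales inversely with clearance).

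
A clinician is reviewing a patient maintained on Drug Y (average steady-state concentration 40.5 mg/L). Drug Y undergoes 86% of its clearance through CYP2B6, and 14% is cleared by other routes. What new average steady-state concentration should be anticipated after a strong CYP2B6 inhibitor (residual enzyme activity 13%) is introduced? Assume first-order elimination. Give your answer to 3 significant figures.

The CYP2B6 pathway (86% of clearance) falls to 0.13× activity: 0.86 × 0.13 = 0.1118.
The remaining 14% of clearance is unaffected.
New clearance relative to baseline: 0.1118 + 0.14 = 0.2518.
Average steady-state concentration ∝ 1/CL, so new value = 40.5 / 0.2518 = 161 mg/L.

161 mg/L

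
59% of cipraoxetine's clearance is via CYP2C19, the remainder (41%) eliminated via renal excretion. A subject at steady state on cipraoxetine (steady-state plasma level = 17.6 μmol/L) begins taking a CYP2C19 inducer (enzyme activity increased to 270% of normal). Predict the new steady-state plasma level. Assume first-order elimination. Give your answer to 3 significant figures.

8.79 μmol/L

The CYP2C19 pathway (59% of clearance) increases to 2.7× activity: 0.59 × 2.7 = 1.593.
Non-CYP routes (41%) are unchanged.
CL_new/CL_old = 1.593 + 0.41 = 2.003.
New steady-state plasma level = baseline ÷ relative clearance = 17.6 / 2.003 = 8.79 μmol/L.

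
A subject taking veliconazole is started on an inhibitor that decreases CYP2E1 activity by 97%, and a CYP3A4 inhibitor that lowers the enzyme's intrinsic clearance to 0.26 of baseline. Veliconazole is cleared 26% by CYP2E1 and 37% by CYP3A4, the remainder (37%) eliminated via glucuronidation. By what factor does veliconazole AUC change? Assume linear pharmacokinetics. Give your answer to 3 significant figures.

The CYP2E1 pathway (26% of clearance) is reduced to 0.03× activity: 0.26 × 0.03 = 0.0078.
The CYP3A4 pathway (37% of clearance) drops to 0.26× activity: 0.37 × 0.26 = 0.0962.
The remaining 37% of clearance is unaffected.
New clearance relative to baseline: 0.0078 + 0.0962 + 0.37 = 0.474.
Net AUC ratio = 1 / 0.474 = 2.11.

2.11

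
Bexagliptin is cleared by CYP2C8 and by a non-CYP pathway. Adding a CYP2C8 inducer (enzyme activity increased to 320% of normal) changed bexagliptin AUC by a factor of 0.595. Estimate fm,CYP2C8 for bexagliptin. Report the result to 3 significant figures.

0.309

CL'/CL = 1 / 0.595 = 1.681
3.2·fm + (1 − fm) = 1.681
fm = (1.681 − 1) / (3.2 − 1) = 0.309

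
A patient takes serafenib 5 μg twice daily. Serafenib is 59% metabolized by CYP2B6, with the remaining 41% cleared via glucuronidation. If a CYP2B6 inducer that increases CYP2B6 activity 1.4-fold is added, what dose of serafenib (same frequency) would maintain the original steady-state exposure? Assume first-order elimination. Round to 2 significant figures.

6.2 μg

CYP2B6: 0.59 × 1.4 = 0.826
Other: 0.41 (unchanged)
Relative clearance = 0.826 + 0.41 = 1.236.
To maintain the same steady-state level, dose must scale with clearance: new dose = 5 × 1.236 = 6.2 μg.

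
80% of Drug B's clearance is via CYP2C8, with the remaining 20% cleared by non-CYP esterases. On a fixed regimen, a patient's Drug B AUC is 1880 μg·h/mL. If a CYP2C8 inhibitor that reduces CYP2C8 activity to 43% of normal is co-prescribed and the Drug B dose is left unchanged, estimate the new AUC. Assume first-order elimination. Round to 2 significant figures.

CYP2C8: 0.8 × 0.43 = 0.344
Other: 0.2 (unchanged)
CL_new/CL_old = 0.344 + 0.2 = 0.544.
AUC ∝ 1/CL, so new value = 1880 / 0.544 = 3.5 × 10³ μg·h/mL.

3.5 × 10³ μg·h/mL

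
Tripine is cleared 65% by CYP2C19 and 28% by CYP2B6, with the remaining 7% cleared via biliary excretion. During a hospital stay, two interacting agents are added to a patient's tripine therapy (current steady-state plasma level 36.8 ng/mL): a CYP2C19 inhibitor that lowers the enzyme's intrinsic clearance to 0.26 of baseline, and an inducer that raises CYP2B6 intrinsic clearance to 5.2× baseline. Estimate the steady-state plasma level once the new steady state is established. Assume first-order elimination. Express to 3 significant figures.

The CYP2C19 pathway (65% of clearance) is reduced to 0.26× activity: 0.65 × 0.26 = 0.169.
The CYP2B6 pathway (28% of clearance) rises to 5.2× activity: 0.28 × 5.2 = 1.456.
Non-CYP routes (7%) are unchanged.
Relative clearance = 0.169 + 1.456 + 0.07 = 1.695.
Dividing the baseline by the relative clearance: 36.8 / 1.695 = 21.7 ng/mL.

21.7 ng/mL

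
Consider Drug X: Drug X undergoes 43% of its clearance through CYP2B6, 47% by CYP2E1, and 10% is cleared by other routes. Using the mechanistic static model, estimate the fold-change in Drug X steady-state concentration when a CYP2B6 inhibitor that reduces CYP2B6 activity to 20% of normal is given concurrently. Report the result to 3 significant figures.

1.52

The CYP2B6 pathway (43% of clearance) falls to 0.2× activity: 0.43 × 0.2 = 0.086.
CYP2E1 (47%) and the residual 10% are unaffected.
New clearance relative to baseline: 0.086 + 0.47 + 0.1 = 0.656.
Steady-state concentration ratio = CL_old/CL_new = 1 / 0.656 = 1.52.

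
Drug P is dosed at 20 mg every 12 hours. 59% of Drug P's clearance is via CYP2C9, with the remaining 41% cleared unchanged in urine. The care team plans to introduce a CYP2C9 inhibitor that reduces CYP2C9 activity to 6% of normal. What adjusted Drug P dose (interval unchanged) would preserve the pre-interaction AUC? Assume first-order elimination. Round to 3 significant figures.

The CYP2C9 pathway (59% of clearance) is reduced to 0.06× activity: 0.59 × 0.06 = 0.0354.
The remaining 41% of clearance is unaffected.
CL_new/CL_old = 0.0354 + 0.41 = 0.4454.
Css,avg = (dose rate)/CL, so holding Css fixed requires dose ∝ CL: 20 × 0.4454 = 8.91 mg.

8.91 mg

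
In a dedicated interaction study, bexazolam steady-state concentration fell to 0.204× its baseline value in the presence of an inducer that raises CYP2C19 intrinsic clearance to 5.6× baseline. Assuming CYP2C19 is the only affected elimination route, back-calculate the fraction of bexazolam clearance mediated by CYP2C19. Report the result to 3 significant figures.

0.848

Call the CYP2C19 fraction fm. After the interaction, CL_new/CL_old = fm × 5.6 + (1 − fm).
Steady-state concentration ratio = 1 / (new CL fraction), so new CL fraction = 1 / 0.204 = 4.902.
fm × 5.6 + 1 − fm = 4.902  ⇒  fm × (5.6 − 1) = 3.902  ⇒  fm = 0.848.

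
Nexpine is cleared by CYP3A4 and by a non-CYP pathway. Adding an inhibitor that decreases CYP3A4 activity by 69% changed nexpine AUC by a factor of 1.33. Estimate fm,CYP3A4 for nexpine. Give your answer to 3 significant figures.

0.360

CL'/CL = 1 / 1.33 = 0.7519
0.31·fm + (1 − fm) = 0.7519
fm = (0.7519 − 1) / (0.31 − 1) = 0.360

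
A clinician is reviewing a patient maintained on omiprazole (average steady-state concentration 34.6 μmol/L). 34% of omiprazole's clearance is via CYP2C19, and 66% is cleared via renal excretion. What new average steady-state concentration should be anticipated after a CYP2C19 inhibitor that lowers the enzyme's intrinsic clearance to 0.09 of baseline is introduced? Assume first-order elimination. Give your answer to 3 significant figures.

50.1 μmol/L

The CYP2C19 pathway (34% of clearance) falls to 0.09× activity: 0.34 × 0.09 = 0.0306.
The remaining 66% of clearance is unaffected.
CL_new/CL_old = 0.0306 + 0.66 = 0.6906.
With dosing unchanged, average steady-state concentration scales as 1/CL: 34.6 / 0.6906 = 50.1 μmol/L.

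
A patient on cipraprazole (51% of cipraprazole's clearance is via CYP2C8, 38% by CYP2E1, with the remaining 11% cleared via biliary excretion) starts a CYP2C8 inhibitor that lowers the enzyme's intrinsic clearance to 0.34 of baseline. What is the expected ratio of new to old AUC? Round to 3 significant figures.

1.51

The CYP2C8 pathway (51% of clearance) is reduced to 0.34× activity: 0.51 × 0.34 = 0.1734.
CYP2E1 (38%) and the residual 11% are unaffected.
CL_new/CL_old = 0.1734 + 0.38 + 0.11 = 0.6634.
AUC ratio = CL_old/CL_new = 1 / 0.6634 = 1.51.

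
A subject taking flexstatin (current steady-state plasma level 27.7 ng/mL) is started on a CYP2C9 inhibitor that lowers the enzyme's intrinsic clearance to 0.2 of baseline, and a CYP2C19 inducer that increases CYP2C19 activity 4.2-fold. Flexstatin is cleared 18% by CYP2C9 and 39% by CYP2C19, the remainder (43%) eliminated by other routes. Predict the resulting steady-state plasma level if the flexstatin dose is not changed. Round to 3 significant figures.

The CYP2C9 pathway (18% of clearance) drops to 0.2× activity: 0.18 × 0.2 = 0.036.
The CYP2C19 pathway (39% of clearance) rises to 4.2× activity: 0.39 × 4.2 = 1.638.
The remaining 43% of clearance is unaffected.
New clearance relative to baseline: 0.036 + 1.638 + 0.43 = 2.104.
Dividing the baseline by the relative clearance: 27.7 / 2.104 = 13.2 ng/mL.

13.2 ng/mL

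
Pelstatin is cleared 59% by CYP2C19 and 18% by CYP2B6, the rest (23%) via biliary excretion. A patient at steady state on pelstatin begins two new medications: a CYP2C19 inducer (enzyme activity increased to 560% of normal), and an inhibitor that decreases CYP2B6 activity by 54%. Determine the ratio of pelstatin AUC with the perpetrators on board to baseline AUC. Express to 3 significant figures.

The CYP2C19 pathway (59% of clearance) rises to 5.6× activity: 0.59 × 5.6 = 3.304.
The CYP2B6 pathway (18% of clearance) drops to 0.46× activity: 0.18 × 0.46 = 0.0828.
The remaining 23% of clearance is unaffected.
Relative clearance = 3.304 + 0.0828 + 0.23 = 3.6168.
Net AUC ratio = 1 / 3.6168 = 0.276.

0.276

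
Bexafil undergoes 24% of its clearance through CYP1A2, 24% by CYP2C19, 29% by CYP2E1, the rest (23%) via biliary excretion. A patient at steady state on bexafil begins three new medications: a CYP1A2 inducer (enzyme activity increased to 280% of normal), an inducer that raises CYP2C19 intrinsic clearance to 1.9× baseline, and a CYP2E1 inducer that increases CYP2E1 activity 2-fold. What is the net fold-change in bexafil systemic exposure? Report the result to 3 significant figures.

The CYP1A2 pathway (24% of clearance) rises to 2.8× activity: 0.24 × 2.8 = 0.672.
The CYP2C19 pathway (24% of clearance) increases to 1.9× activity: 0.24 × 1.9 = 0.456.
The CYP2E1 pathway (29% of clearance) is boosted to 2× activity: 0.29 × 2 = 0.58.
Non-CYP routes (23%) are unchanged.
Relative clearance = 0.672 + 0.456 + 0.58 + 0.23 = 1.938.
Net systemic exposure ratio = 1 / 1.938 = 0.516.

0.516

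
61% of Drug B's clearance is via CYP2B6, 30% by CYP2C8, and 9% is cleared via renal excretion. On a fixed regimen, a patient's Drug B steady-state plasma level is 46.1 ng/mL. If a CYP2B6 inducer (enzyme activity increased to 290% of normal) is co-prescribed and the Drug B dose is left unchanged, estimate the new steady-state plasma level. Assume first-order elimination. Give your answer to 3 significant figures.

CYP2B6: 0.61 × 2.9 = 1.769
CYP2C8: 0.3 (unchanged)
Other: 0.09 (unchanged)
Relative clearance = 1.769 + 0.3 + 0.09 = 2.159.
With dosing unchanged, steady-state plasma level scales as 1/CL: 46.1 / 2.159 = 21.4 ng/mL.

21.4 ng/mL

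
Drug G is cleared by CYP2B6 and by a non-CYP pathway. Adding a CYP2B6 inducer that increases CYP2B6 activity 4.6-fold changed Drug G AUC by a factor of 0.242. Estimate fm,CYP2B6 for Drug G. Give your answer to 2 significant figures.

CL'/CL = 1 / 0.242 = 4.132
4.6·fm + (1 − fm) = 4.132
fm = (4.132 − 1) / (4.6 − 1) = 0.87

0.87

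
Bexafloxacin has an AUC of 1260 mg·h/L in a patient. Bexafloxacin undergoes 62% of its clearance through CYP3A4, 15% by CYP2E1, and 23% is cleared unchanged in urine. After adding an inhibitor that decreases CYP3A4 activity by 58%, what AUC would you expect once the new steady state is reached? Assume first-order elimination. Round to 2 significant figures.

The CYP3A4 pathway (62% of clearance) drops to 0.42× activity: 0.62 × 0.42 = 0.2604.
CYP2E1 (15%) and the residual 23% are unaffected.
New clearance relative to baseline: 0.2604 + 0.15 + 0.23 = 0.6404.
New AUC = baseline ÷ relative clearance = 1260 / 0.6404 = 2.0 × 10³ mg·h/L.

2.0 × 10³ mg·h/L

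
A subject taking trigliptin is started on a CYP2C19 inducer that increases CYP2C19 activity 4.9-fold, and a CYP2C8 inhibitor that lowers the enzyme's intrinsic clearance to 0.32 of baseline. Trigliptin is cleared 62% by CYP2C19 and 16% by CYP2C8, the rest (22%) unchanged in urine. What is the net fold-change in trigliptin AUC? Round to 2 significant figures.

0.30

The CYP2C19 pathway (62% of clearance) increases to 4.9× activity: 0.62 × 4.9 = 3.038.
The CYP2C8 pathway (16% of clearance) drops to 0.32× activity: 0.16 × 0.32 = 0.0512.
The remaining 22% of clearance is unaffected.
Relative clearance = 3.038 + 0.0512 + 0.22 = 3.3092.
AUC ∝ 1/CL: fold-change = 1 / 3.3092 = 0.30.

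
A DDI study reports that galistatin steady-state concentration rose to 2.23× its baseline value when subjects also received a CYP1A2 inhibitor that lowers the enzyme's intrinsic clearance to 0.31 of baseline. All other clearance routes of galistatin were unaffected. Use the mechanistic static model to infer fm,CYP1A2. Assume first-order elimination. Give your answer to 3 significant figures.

0.799

CL'/CL = 1 / 2.23 = 0.4484
0.31·fm + (1 − fm) = 0.4484
fm = (0.4484 − 1) / (0.31 − 1) = 0.799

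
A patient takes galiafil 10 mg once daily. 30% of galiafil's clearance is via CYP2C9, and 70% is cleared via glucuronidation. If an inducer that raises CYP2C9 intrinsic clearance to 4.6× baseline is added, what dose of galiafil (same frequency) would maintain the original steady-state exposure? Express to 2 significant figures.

21 mg

CYP2C9: 0.3 × 4.6 = 1.38
Other: 0.7 (unchanged)
Relative clearance = 1.38 + 0.7 = 2.08.
To maintain the same steady-state level, dose must scale with clearance: new dose = 10 × 2.08 = 21 mg.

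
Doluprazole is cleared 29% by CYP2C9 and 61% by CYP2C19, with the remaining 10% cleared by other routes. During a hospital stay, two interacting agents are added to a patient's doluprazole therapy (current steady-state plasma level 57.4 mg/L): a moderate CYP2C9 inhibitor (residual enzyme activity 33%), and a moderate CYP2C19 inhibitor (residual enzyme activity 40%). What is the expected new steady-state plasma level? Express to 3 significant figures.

CYP2C9: 0.29 × 0.33 = 0.0957
CYP2C19: 0.61 × 0.4 = 0.244
Other: 0.1 (unchanged)
CL_new/CL_old = 0.0957 + 0.244 + 0.1 = 0.4397.
Steady-state plasma level ∝ 1/CL: new value = 57.4 / 0.4397 = 131 mg/L.

131 mg/L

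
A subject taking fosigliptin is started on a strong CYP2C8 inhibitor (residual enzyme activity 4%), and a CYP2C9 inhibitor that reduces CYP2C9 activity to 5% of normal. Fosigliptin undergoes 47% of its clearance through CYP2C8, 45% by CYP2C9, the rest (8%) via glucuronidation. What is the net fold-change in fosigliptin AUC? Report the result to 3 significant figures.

8.24

CYP2C8: 0.47 × 0.04 = 0.0188
CYP2C9: 0.45 × 0.05 = 0.0225
Other: 0.08 (unchanged)
Relative clearance = 0.0188 + 0.0225 + 0.08 = 0.1213.
Because AUC varies inversely with clearance, the combined effect is 1 / 0.1213 = 8.24.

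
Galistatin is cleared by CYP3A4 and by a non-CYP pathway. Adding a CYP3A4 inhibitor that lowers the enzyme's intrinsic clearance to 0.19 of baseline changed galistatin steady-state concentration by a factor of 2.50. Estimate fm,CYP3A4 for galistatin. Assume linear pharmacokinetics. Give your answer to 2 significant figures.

Write x for the fraction cleared via CYP3A4. The observed steady-state concentration change means clearance fell to 1/2.50 = 0.4 of baseline.
Setting x·0.19 + (1 − x) = 0.4 and solving: x = (0.4 − 1)/(0.19 − 1) = 0.74.

0.74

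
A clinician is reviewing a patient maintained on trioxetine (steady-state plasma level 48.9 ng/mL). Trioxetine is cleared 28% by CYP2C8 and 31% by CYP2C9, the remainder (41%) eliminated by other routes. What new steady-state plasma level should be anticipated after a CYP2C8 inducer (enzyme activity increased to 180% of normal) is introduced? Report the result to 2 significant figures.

CYP2C8: 0.28 × 1.8 = 0.504
CYP2C9: 0.31 (unchanged)
Other: 0.41 (unchanged)
CL_new/CL_old = 0.504 + 0.31 + 0.41 = 1.224.
With dosing unchanged, steady-state plasma level scales as 1/CL: 48.9 / 1.224 = 40 ng/mL.

40 ng/mL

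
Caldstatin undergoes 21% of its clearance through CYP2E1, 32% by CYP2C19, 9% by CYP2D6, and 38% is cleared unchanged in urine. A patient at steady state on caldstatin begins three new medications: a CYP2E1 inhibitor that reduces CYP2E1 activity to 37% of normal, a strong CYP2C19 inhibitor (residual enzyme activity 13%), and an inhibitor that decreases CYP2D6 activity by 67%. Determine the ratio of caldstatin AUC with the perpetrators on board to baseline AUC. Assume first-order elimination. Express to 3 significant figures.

The CYP2E1 pathway (21% of clearance) is reduced to 0.37× activity: 0.21 × 0.37 = 0.0777.
The CYP2C19 pathway (32% of clearance) is reduced to 0.13× activity: 0.32 × 0.13 = 0.0416.
The CYP2D6 pathway (9% of clearance) drops to 0.33× activity: 0.09 × 0.33 = 0.0297.
Non-CYP routes (38%) are unchanged.
Relative clearance = 0.0777 + 0.0416 + 0.0297 + 0.38 = 0.529.
Net AUC ratio = 1 / 0.529 = 1.89.

1.89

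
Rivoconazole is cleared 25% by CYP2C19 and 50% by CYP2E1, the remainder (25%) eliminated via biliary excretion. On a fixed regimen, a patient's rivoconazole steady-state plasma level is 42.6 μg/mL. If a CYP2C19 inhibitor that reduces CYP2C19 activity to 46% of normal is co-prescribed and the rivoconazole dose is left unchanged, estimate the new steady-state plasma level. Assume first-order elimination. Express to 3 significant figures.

The CYP2C19 pathway (25% of clearance) is reduced to 0.46× activity: 0.25 × 0.46 = 0.115.
CYP2E1 (50%) and the residual 25% are unaffected.
CL_new/CL_old = 0.115 + 0.5 + 0.25 = 0.865.
Steady-state plasma level ∝ 1/CL, so new value = 42.6 / 0.865 = 49.2 μg/mL.

49.2 μg/mL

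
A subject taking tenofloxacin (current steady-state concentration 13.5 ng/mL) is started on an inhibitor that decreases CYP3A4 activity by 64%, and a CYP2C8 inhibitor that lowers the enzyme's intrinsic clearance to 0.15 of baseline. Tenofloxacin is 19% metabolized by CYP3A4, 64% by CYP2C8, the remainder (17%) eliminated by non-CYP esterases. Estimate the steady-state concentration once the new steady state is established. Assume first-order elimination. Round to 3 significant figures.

40.4 ng/mL

CYP3A4: 0.19 × 0.36 = 0.0684
CYP2C8: 0.64 × 0.15 = 0.096
Other: 0.17 (unchanged)
Relative clearance = 0.0684 + 0.096 + 0.17 = 0.3344.
Steady-state concentration ∝ 1/CL: new value = 13.5 / 0.3344 = 40.4 ng/mL.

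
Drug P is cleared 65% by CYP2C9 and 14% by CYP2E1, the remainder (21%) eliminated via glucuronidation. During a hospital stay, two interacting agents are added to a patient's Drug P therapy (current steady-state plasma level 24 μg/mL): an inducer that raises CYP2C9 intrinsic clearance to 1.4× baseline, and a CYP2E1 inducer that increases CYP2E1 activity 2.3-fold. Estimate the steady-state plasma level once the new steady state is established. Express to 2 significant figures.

17 μg/mL

CYP2C9: 0.65 × 1.4 = 0.91
CYP2E1: 0.14 × 2.3 = 0.322
Other: 0.21 (unchanged)
Relative clearance = 0.91 + 0.322 + 0.21 = 1.442.
Dividing the baseline by the relative clearance: 24 / 1.442 = 17 μg/mL.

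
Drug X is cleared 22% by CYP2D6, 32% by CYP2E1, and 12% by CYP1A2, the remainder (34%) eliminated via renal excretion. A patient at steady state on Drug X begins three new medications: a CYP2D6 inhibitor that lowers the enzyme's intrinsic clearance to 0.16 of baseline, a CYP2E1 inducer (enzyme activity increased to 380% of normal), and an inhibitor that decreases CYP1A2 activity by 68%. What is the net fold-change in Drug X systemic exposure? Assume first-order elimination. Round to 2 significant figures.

The CYP2D6 pathway (22% of clearance) falls to 0.16× activity: 0.22 × 0.16 = 0.0352.
The CYP2E1 pathway (32% of clearance) is boosted to 3.8× activity: 0.32 × 3.8 = 1.216.
The CYP1A2 pathway (12% of clearance) is reduced to 0.32× activity: 0.12 × 0.32 = 0.0384.
The remaining 34% of clearance is unaffected.
Relative clearance = 0.0352 + 1.216 + 0.0384 + 0.34 = 1.6296.
Systemic exposure ∝ 1/CL: fold-change = 1 / 1.6296 = 0.61.

0.61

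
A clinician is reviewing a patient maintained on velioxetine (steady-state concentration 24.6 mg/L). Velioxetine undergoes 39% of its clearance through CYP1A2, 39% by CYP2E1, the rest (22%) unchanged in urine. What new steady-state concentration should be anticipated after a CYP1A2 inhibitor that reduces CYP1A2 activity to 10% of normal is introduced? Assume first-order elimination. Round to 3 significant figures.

37.9 mg/L

The CYP1A2 pathway (39% of clearance) falls to 0.1× activity: 0.39 × 0.1 = 0.039.
CYP2E1 (39%) and the residual 22% are unaffected.
New clearance relative to baseline: 0.039 + 0.39 + 0.22 = 0.649.
New steady-state concentration = baseline ÷ relative clearance = 24.6 / 0.649 = 37.9 mg/L.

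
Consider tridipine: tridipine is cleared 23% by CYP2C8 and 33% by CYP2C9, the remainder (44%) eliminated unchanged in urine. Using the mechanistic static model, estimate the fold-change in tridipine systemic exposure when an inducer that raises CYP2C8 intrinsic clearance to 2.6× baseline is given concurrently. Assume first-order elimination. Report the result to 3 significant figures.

The CYP2C8 pathway (23% of clearance) increases to 2.6× activity: 0.23 × 2.6 = 0.598.
CYP2C9 (33%) and the residual 44% are unaffected.
New clearance relative to baseline: 0.598 + 0.33 + 0.44 = 1.368.
Systemic exposure is inversely proportional to clearance, so the fold-change is 1 / 1.368 = 0.731.

0.731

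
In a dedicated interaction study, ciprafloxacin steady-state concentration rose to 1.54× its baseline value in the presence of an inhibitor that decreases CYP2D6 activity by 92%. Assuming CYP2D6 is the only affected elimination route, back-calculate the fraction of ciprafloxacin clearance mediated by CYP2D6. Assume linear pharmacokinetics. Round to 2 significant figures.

Let x = fm,CYP2D6. Because steady-state concentration ∝ 1/CL, relative clearance fell to 1/1.54 = 0.6494.
Setting x·0.08 + (1 − x) = 0.6494 and solving: x = (0.6494 − 1)/(0.08 − 1) = 0.38.

0.38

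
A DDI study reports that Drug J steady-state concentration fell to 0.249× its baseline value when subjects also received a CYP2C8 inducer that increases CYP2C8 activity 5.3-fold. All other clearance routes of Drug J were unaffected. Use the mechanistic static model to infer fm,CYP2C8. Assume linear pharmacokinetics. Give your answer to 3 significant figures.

Write x for the fraction cleared via CYP2C8. The observed steady-state concentration change means clearance rose to 1/0.249 = 4.016 of baseline.
Only the CYP2C8 route changed, so 4.016 = x·5.3 + (1 − x), giving x = 0.701.

0.701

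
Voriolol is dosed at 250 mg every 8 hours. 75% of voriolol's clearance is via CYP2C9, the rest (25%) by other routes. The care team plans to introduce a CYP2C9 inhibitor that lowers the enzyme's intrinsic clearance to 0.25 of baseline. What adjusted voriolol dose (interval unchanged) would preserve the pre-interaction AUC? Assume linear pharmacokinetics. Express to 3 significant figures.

109 mg

CYP2C9: 0.75 × 0.25 = 0.1875
Other: 0.25 (unchanged)
Relative clearance = 0.1875 + 0.25 = 0.4375.
Css,avg = (dose rate)/CL, so holding Css fixed requires dose ∝ CL: 250 × 0.4375 = 109 mg.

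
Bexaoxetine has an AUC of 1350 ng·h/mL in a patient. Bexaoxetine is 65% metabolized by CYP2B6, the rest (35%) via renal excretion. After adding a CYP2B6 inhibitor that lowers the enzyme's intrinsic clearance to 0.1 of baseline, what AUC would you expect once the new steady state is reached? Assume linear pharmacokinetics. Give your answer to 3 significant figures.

The CYP2B6 pathway (65% of clearance) is reduced to 0.1× activity: 0.65 × 0.1 = 0.065.
Non-CYP routes (35%) are unchanged.
Relative clearance = 0.065 + 0.35 = 0.415.
New AUC = baseline ÷ relative clearance = 1350 / 0.415 = 3.25 × 10³ ng·h/mL.

3.25 × 10³ ng·h/mL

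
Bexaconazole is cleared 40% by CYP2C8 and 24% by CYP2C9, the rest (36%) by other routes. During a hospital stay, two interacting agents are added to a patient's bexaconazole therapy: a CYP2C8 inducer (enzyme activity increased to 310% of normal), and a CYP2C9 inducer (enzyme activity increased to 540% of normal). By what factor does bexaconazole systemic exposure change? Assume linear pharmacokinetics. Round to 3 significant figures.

The CYP2C8 pathway (40% of clearance) increases to 3.1× activity: 0.4 × 3.1 = 1.24.
The CYP2C9 pathway (24% of clearance) increases to 5.4× activity: 0.24 × 5.4 = 1.296.
Non-CYP routes (36%) are unchanged.
CL_new/CL_old = 1.24 + 1.296 + 0.36 = 2.896.
Net systemic exposure ratio = 1 / 2.896 = 0.345.

0.345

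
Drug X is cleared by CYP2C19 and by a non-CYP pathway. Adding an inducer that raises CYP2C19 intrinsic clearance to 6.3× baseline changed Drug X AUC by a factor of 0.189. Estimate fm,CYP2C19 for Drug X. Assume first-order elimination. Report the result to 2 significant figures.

0.81

CL'/CL = 1 / 0.189 = 5.291
6.3·fm + (1 − fm) = 5.291
fm = (5.291 − 1) / (6.3 − 1) = 0.81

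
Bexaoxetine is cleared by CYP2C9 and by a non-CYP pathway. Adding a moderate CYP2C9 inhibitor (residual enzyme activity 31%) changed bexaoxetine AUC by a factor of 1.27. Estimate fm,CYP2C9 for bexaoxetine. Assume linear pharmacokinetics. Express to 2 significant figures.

Call the CYP2C9 fraction fm. After the interaction, CL_new/CL_old = fm × 0.31 + (1 − fm).
AUC ratio = 1 / (new CL fraction), so new CL fraction = 1 / 1.27 = 0.7874.
fm × 0.31 + 1 − fm = 0.7874  ⇒  fm × (0.31 − 1) = −0.2126  ⇒  fm = 0.31.

0.31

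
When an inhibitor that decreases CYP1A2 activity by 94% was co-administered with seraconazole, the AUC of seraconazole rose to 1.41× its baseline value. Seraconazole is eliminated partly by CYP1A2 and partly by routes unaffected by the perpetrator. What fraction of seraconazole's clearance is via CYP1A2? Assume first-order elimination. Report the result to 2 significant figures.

0.31

Let fm be the CYP1A2 fraction. New clearance relative to baseline = fm × 0.06 + (1 − fm).
AUC ratio = 1 / (new CL fraction), so new CL fraction = 1 / 1.41 = 0.7092.
fm × 0.06 + 1 − fm = 0.7092  ⇒  fm × (0.06 − 1) = −0.2908  ⇒  fm = 0.31.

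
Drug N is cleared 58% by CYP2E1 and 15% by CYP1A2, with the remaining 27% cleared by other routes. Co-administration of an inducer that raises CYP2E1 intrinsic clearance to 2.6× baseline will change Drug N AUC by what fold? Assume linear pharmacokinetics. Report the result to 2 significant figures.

The CYP2E1 pathway (58% of clearance) increases to 2.6× activity: 0.58 × 2.6 = 1.508.
CYP1A2 (15%) and the residual 27% are unaffected.
CL_new/CL_old = 1.508 + 0.15 + 0.27 = 1.928.
AUC ratio = CL_old/CL_new = 1 / 1.928 = 0.52.

0.52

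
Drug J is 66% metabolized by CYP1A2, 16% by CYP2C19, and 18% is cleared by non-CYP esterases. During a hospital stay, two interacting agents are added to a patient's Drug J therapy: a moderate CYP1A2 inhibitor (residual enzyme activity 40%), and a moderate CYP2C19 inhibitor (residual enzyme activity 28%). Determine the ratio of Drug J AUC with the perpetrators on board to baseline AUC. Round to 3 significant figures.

CYP1A2: 0.66 × 0.4 = 0.264
CYP2C19: 0.16 × 0.28 = 0.0448
Other: 0.18 (unchanged)
New clearance relative to baseline: 0.264 + 0.0448 + 0.18 = 0.4888.
Because AUC varies inversely with clearance, the combined effect is 1 / 0.4888 = 2.05.

2.05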